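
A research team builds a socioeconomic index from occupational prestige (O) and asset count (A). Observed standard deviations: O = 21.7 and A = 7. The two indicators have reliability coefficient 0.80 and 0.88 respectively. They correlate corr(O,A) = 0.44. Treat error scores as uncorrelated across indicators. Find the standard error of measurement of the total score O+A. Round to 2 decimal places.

Var(total) = 519.89 + 133.672 = 653.562.
True-score variance = 419.832 + 133.672 = 553.504, so reliability = 0.8469.
Error variance = 653.562 − 553.504 = 100.058; SEM = √100.058 = 10.00.

10.00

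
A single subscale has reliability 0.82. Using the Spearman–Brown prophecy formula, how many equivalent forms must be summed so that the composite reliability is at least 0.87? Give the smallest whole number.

2

k ≥ ρ*(1−ρ₁)/(ρ₁(1−ρ*)) = 0.87·0.18 / (0.82·0.13) = 1.469.
Smallest integer k = 2.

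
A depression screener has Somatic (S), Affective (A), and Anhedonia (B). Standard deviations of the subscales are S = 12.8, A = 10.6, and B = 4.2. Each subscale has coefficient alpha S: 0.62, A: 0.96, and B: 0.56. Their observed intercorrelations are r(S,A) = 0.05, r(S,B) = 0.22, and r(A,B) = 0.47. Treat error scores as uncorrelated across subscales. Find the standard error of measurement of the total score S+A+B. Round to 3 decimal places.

8.632

Var(total) = 293.84 + 79.0712 = 372.911.
True-score variance = 219.325 + 79.0712 = 298.396, so reliability = 0.8002.
Error variance = 372.911 − 298.396 = 74.5152; SEM = √74.5152 = 8.632.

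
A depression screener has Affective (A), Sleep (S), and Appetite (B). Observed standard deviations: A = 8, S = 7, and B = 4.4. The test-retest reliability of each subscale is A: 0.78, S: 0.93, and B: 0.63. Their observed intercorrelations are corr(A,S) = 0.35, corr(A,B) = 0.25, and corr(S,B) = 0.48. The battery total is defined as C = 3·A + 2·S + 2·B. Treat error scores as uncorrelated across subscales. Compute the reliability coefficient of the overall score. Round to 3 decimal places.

0.871

Var(C) = 3²·8² + 2²·7² + 2²·4.4² + 2·[6·8·7·0.35 + 6·8·4.4·0.25 + 4·7·4.4·0.48] = 849.44 + 459.072 = 1308.51.
Because errors are independent across components, Cov(Tᵢ,Tⱼ) = Cov(Xᵢ,Xⱼ); the off-diagonal part of the true-score variance is the same as above.
True-score variance = [3²·8²·0.78 + 2²·7²·0.93 + 2²·4.4²·0.63] + 459.072 = 680.347 + 459.072 = 1139.42.
Reliability = 1139.42 / 1308.51 = 0.871.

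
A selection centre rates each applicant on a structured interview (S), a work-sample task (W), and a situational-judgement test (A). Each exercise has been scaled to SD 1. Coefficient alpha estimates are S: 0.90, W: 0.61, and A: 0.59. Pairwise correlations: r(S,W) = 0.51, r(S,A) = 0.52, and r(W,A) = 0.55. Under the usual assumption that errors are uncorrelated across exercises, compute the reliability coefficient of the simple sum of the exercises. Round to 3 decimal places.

Var(S+W+A) = 3 + 2·[0.51 + 0.52 + 0.55] = 3 + 3.16 = 6.16.
Because errors are independent across components, Cov(Tᵢ,Tⱼ) = Cov(Xᵢ,Xⱼ); the off-diagonal part of the true-score variance is the same as above.
True-score variance = [0.90 + 0.61 + 0.59] + 3.16 = 2.1 + 3.16 = 5.26.
Reliability = 5.26 / 6.16 = 0.854.

0.854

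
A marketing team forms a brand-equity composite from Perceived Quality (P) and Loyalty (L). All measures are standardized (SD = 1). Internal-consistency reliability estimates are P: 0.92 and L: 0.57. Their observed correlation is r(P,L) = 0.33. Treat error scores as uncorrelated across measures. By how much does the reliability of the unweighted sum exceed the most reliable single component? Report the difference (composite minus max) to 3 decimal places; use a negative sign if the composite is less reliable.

Var(sum) = 2 + 0.66 = 2.66; true-score variance = 1.49 + 0.66 = 2.15; composite reliability = 0.8083.
Max component reliability = 0.9200.
Difference = 0.8083 − 0.9200 = -0.112.

-0.112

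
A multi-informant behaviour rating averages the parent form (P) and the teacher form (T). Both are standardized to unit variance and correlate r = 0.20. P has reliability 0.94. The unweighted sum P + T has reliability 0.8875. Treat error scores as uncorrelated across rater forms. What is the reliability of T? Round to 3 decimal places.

0.790

Var(P+T) = 2 + 2·0.20 = 2.400.
True-score variance = ρ_P + ρ_T + 2·0.20, so 0.8875 = (0.94 + ρ_T + 0.40) / 2.400.
ρ_T = 0.8875·2.400 − 0.94 − 0.40 = 0.790.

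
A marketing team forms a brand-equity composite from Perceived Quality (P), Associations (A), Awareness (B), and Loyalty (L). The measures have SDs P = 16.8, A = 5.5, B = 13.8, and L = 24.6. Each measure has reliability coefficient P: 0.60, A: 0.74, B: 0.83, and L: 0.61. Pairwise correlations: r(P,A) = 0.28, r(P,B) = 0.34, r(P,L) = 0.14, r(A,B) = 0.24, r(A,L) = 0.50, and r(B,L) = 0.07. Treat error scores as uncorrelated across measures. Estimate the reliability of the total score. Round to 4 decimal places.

0.7645

Var(P+A+B+L) = 16.8² + 5.5² + 13.8² + 24.6² + 2·[16.8·5.5·0.28 + 16.8·13.8·0.34 + 16.8·24.6·0.14 + 5.5·13.8·0.24 + 5.5·24.6·0.50 + 13.8·24.6·0.07] = 1108.09 + 544.373 = 1652.46.
With uncorrelated errors the cross-covariances are all true-score covariance, so they carry over unchanged; only the diagonal terms shrink to ρᵢσᵢ².
True-score variance = [16.8²·0.60 + 5.5²·0.74 + 13.8²·0.83 + 24.6²·0.61] + 544.373 = 718.942 + 544.373 = 1263.31.
Reliability = 1263.31 / 1652.46 = 0.7645.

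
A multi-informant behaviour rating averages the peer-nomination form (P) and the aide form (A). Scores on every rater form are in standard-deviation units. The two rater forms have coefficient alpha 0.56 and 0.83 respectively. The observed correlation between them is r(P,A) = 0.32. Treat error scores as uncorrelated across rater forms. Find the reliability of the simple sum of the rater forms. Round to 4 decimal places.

Var(P+A) = 2 + 2·[0.32] = 2 + 0.64 = 2.64.
Because errors are independent across components, Cov(Tᵢ,Tⱼ) = Cov(Xᵢ,Xⱼ); the off-diagonal part of the true-score variance is the same as above.
True-score variance = [0.56 + 0.83] + 0.64 = 1.39 + 0.64 = 2.03.
Reliability = 2.03 / 2.64 = 0.7689.

0.7689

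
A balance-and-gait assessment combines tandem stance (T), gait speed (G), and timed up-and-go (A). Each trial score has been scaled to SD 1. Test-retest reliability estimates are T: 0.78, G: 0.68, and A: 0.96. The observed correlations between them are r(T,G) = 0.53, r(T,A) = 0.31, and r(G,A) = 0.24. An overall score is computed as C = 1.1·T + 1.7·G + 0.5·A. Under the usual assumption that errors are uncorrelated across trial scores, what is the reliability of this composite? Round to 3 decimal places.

Var(C) = 1.1² + 1.7² + 0.5² + 2·[1.87·0.53 + 0.55·0.31 + 0.85·0.24] = 4.35 + 2.7312 = 7.0812.
Because errors are independent across components, Cov(Tᵢ,Tⱼ) = Cov(Xᵢ,Xⱼ); the off-diagonal part of the true-score variance is the same as above.
True-score variance = [1.1²·0.78 + 1.7²·0.68 + 0.5²·0.96] + 2.7312 = 3.149 + 2.7312 = 5.8802.
Reliability = 5.8802 / 7.0812 = 0.830.

0.830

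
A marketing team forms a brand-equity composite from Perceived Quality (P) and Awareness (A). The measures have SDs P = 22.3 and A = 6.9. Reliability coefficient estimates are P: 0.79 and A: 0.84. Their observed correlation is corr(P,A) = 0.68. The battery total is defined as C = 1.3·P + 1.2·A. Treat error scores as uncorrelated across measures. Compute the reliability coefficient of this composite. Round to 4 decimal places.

0.8483

Var(C) = 1.3²·22.3² + 1.2²·6.9² + 2·[1.56·22.3·6.9·0.68] = 908.979 + 326.451 = 1235.43.
With uncorrelated errors the cross-covariances are all true-score covariance, so they carry over unchanged; only the diagonal terms shrink to ρᵢσᵢ².
True-score variance = [1.3²·22.3²·0.79 + 1.2²·6.9²·0.84] + 326.451 = 721.521 + 326.451 = 1047.97.
Reliability = 1047.97 / 1235.43 = 0.8483.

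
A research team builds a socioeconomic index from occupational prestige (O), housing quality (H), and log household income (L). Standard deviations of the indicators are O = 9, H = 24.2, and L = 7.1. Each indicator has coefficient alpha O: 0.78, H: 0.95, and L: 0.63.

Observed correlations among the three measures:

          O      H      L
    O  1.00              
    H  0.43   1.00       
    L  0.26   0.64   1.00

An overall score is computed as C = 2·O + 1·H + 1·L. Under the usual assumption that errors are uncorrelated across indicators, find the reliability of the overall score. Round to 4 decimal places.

0.9265

Var(C) = 2²·9² + 24.2² + 7.1² + 2·[2·9·24.2·0.43 + 2·9·7.1·0.26 + 24.2·7.1·0.64] = 960.05 + 661.002 = 1621.05.
Because errors are independent across components, Cov(Tᵢ,Tⱼ) = Cov(Xᵢ,Xⱼ); the off-diagonal part of the true-score variance is the same as above.
True-score variance = [2²·9²·0.78 + 24.2²·0.95 + 7.1²·0.63] + 661.002 = 840.836 + 661.002 = 1501.84.
Reliability = 1501.84 / 1621.05 = 0.9265.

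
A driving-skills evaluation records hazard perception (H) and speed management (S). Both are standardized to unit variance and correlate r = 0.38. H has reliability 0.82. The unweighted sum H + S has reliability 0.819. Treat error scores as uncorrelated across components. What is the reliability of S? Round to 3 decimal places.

0.680

Var(H+S) = 2 + 2·0.38 = 2.760.
True-score variance = ρ_H + ρ_S + 2·0.38, so 0.819 = (0.82 + ρ_S + 0.76) / 2.760.
ρ_S = 0.819·2.760 − 0.82 − 0.76 = 0.680.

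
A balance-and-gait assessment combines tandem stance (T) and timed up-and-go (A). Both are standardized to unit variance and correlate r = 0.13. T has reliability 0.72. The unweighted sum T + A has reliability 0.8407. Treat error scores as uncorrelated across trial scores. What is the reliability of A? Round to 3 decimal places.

0.920

Var(T+A) = 2 + 2·0.13 = 2.260.
True-score variance = ρ_T + ρ_A + 2·0.13, so 0.8407 = (0.72 + ρ_A + 0.26) / 2.260.
ρ_A = 0.8407·2.260 − 0.72 − 0.26 = 0.920.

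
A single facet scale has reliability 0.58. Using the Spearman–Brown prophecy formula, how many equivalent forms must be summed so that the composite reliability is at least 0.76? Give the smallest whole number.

3

k ≥ ρ*(1−ρ₁)/(ρ₁(1−ρ*)) = 0.76·0.42 / (0.58·0.24) = 2.293.
Smallest integer k = 3.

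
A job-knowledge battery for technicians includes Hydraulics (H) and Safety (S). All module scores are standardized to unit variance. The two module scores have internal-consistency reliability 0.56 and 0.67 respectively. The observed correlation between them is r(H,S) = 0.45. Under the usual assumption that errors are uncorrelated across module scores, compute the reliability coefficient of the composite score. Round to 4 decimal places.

0.7345

Var(H+S) = 2 + 2·[0.45] = 2 + 0.9 = 2.9.
With uncorrelated errors the cross-covariances are all true-score covariance, so they carry over unchanged; only the diagonal terms shrink to ρᵢσᵢ².
True-score variance = [0.56 + 0.67] + 0.9 = 1.23 + 0.9 = 2.13.
Reliability = 2.13 / 2.9 = 0.7345.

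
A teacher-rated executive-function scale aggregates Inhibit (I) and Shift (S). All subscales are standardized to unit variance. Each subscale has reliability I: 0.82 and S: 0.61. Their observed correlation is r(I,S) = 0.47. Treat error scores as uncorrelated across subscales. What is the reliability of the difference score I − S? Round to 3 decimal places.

0.462

Var(I−S) = 1 + 1 − 2·0.47 = 2 − 0.94 = 1.06.
With uncorrelated errors the cross-covariances are all true-score covariance, so they carry over unchanged; only the diagonal terms shrink to ρᵢσᵢ².
True-score variance = [0.82 + 0.61] − 0.94 = 1.43 − 0.94 = 0.49.
Reliability = 0.49 / 1.06 = 0.462.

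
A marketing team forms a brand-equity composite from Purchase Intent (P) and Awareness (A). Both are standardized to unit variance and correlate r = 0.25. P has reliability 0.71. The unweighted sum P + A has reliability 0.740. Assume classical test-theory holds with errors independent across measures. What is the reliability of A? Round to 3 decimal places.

Var(P+A) = 2 + 2·0.25 = 2.500.
True-score variance = ρ_P + ρ_A + 2·0.25, so 0.740 = (0.71 + ρ_A + 0.50) / 2.500.
ρ_A = 0.740·2.500 − 0.71 − 0.50 = 0.640.

0.640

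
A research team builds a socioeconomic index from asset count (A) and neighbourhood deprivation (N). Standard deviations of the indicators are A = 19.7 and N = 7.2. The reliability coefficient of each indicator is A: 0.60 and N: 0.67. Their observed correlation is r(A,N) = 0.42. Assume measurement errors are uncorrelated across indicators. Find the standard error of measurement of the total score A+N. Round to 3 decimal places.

13.128

Var(total) = 439.93 + 119.146 = 559.076.
True-score variance = 267.587 + 119.146 = 386.732, so reliability = 0.6917.
Error variance = 559.076 − 386.732 = 172.343; SEM = √172.343 = 13.128.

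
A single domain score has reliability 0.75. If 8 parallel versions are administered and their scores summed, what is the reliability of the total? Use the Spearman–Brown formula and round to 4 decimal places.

ρ_k = kρ / (1 + (k−1)ρ) = 8·0.75 / (1 + 7·0.75) = 6.000 / 6.250 = 0.9600.

0.9600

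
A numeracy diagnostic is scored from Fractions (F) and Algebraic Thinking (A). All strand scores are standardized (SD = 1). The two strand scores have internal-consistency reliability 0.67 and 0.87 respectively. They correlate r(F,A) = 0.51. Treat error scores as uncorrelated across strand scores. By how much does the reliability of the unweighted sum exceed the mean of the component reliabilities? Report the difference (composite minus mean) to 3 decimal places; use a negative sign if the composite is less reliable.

0.078

Var(sum) = 2 + 1.02 = 3.02; true-score variance = 1.54 + 1.02 = 2.56; composite reliability = 0.8477.
Mean component reliability = 0.7700.
Difference = 0.8477 − 0.7700 = 0.078.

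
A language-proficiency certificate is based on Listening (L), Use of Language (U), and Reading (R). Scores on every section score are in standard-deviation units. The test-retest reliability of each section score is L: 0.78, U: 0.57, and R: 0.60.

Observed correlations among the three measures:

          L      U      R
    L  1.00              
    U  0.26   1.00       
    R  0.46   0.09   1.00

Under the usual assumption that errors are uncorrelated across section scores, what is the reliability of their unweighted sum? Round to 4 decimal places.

0.7727

Var(L+U+R) = 3 + 2·[0.26 + 0.46 + 0.09] = 3 + 1.62 = 4.62.
Because errors are independent across components, Cov(Tᵢ,Tⱼ) = Cov(Xᵢ,Xⱼ); the off-diagonal part of the true-score variance is the same as above.
True-score variance = [0.78 + 0.57 + 0.60] + 1.62 = 1.95 + 1.62 = 3.57.
Reliability = 3.57 / 4.62 = 0.7727.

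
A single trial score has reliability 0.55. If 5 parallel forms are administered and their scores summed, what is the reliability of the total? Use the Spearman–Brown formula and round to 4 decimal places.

ρ_k = kρ / (1 + (k−1)ρ) = 5·0.55 / (1 + 4·0.55) = 2.750 / 3.200 = 0.8594.

0.8594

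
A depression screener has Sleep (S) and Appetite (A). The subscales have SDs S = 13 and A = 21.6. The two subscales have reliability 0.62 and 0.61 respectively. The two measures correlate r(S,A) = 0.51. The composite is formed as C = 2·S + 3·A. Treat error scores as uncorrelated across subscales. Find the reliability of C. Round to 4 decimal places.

0.7127

Var(C) = 2²·13² + 3²·21.6² + 2·[6·13·21.6·0.51] = 4875.04 + 1718.5 = 6593.54.
Because errors are independent across components, Cov(Tᵢ,Tⱼ) = Cov(Xᵢ,Xⱼ); the off-diagonal part of the true-score variance is the same as above.
True-score variance = [2²·13²·0.62 + 3²·21.6²·0.61] + 1718.5 = 2980.53 + 1718.5 = 4699.03.
Reliability = 4699.03 / 6593.54 = 0.7127.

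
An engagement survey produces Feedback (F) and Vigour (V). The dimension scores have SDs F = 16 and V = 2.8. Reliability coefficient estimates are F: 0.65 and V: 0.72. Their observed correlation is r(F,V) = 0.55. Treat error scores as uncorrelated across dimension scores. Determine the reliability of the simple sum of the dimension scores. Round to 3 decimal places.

0.707

Var(F+V) = 16² + 2.8² + 2·[16·2.8·0.55] = 263.84 + 49.28 = 313.12.
With uncorrelated errors the cross-covariances are all true-score covariance, so they carry over unchanged; only the diagonal terms shrink to ρᵢσᵢ².
True-score variance = [16²·0.65 + 2.8²·0.72] + 49.28 = 172.045 + 49.28 = 221.325.
Reliability = 221.325 / 313.12 = 0.707.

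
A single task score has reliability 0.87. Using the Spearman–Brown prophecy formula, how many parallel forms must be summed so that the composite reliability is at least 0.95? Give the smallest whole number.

k ≥ ρ*(1−ρ₁)/(ρ₁(1−ρ*)) = 0.95·0.13 / (0.87·0.05) = 2.839.
Smallest integer k = 3.

3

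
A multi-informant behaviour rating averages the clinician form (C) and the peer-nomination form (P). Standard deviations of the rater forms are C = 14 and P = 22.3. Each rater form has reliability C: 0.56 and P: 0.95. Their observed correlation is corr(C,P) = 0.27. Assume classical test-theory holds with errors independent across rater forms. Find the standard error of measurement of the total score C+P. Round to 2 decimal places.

Var(total) = 693.29 + 168.588 = 861.878.
True-score variance = 582.186 + 168.588 = 750.774, so reliability = 0.8711.
Error variance = 861.878 − 750.774 = 111.104; SEM = √111.104 = 10.54.

10.54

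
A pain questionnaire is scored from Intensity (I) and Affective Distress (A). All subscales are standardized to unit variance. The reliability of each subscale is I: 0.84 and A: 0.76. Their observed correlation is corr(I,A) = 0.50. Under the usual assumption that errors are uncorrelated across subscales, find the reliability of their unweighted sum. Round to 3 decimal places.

Var(I+A) = 2 + 2·[0.50] = 2 + 1 = 3.
Because errors are independent across components, Cov(Tᵢ,Tⱼ) = Cov(Xᵢ,Xⱼ); the off-diagonal part of the true-score variance is the same as above.
True-score variance = [0.84 + 0.76] + 1 = 1.6 + 1 = 2.6.
Reliability = 2.6 / 3 = 0.867.

0.867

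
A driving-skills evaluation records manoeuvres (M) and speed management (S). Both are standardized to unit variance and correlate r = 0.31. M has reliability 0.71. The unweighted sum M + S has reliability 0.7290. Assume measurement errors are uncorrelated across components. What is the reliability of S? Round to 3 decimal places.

0.580

Var(M+S) = 2 + 2·0.31 = 2.620.
True-score variance = ρ_M + ρ_S + 2·0.31, so 0.7290 = (0.71 + ρ_S + 0.62) / 2.620.
ρ_S = 0.7290·2.620 − 0.71 − 0.62 = 0.580.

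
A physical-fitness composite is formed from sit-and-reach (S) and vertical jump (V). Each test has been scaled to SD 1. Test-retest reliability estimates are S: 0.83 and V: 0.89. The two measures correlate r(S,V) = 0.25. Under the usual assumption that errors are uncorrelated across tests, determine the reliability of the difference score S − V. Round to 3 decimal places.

Var(S−V) = 1 + 1 − 2·0.25 = 2 − 0.5 = 1.5.
Under uncorrelated errors the observed covariances equal the true-score covariances, so only the own-variance terms attenuate.
True-score variance = [0.83 + 0.89] − 0.5 = 1.72 − 0.5 = 1.22.
Reliability = 1.22 / 1.5 = 0.813.

0.813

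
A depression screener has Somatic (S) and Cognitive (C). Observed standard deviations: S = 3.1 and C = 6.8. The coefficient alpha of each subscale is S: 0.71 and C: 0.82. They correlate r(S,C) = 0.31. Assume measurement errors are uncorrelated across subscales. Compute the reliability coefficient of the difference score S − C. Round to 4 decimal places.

Var(S−C) = 3.1² + 6.8² − 2·3.1·6.8·0.31 = 55.85 − 13.0696 = 42.7804.
Under uncorrelated errors the observed covariances equal the true-score covariances, so only the own-variance terms attenuate.
True-score variance = [3.1²·0.71 + 6.8²·0.82] − 13.0696 = 44.7399 − 13.0696 = 31.6703.
Reliability = 31.6703 / 42.7804 = 0.7403.

0.7403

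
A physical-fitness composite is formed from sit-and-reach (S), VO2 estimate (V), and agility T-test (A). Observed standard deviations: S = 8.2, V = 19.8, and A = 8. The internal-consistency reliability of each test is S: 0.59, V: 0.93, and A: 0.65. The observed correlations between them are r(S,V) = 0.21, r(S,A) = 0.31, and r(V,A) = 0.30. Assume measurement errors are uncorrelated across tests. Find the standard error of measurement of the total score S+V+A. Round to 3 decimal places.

Var(total) = 523.28 + 203.903 = 727.183.
True-score variance = 445.869 + 203.903 = 649.772, so reliability = 0.8935.
Error variance = 727.183 − 649.772 = 77.4112; SEM = √77.4112 = 8.798.

8.798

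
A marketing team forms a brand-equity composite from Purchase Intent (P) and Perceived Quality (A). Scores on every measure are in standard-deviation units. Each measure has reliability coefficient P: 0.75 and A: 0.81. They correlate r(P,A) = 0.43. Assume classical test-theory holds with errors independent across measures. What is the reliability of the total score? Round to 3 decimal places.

Var(P+A) = 2 + 2·[0.43] = 2 + 0.86 = 2.86.
Under uncorrelated errors the observed covariances equal the true-score covariances, so only the own-variance terms attenuate.
True-score variance = [0.75 + 0.81] + 0.86 = 1.56 + 0.86 = 2.42.
Reliability = 2.42 / 2.86 = 0.846.

0.846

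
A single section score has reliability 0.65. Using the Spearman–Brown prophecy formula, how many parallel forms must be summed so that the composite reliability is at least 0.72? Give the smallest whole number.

k ≥ ρ*(1−ρ₁)/(ρ₁(1−ρ*)) = 0.72·0.35 / (0.65·0.28) = 1.385.
Smallest integer k = 2.

2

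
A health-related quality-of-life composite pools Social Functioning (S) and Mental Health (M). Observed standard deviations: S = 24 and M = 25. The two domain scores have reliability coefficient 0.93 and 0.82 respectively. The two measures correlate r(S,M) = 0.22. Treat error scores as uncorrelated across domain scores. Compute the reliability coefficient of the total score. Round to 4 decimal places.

0.8957

Var(S+M) = 24² + 25² + 2·[24·25·0.22] = 1201 + 264 = 1465.
Under uncorrelated errors the observed covariances equal the true-score covariances, so only the own-variance terms attenuate.
True-score variance = [24²·0.93 + 25²·0.82] + 264 = 1048.18 + 264 = 1312.18.
Reliability = 1312.18 / 1465 = 0.8957.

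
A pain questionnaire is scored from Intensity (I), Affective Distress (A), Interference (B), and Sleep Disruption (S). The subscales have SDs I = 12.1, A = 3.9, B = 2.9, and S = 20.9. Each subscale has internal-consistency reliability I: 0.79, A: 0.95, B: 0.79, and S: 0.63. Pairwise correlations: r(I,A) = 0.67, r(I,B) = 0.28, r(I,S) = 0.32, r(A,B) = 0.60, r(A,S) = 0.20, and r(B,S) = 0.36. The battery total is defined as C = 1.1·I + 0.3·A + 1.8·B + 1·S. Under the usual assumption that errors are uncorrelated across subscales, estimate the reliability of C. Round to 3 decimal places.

Var(C) = 1.1²·12.1² + 0.3²·3.9² + 1.8²·2.9² + 20.9² + 2·[0.33·12.1·3.9·0.67 + 1.98·12.1·2.9·0.28 + 1.1·12.1·20.9·0.32 + 0.54·3.9·2.9·0.60 + 0.3·3.9·20.9·0.20 + 1.8·2.9·20.9·0.36] = 642.583 + 333.47 = 976.054.
Because errors are independent across components, Cov(Tᵢ,Tⱼ) = Cov(Xᵢ,Xⱼ); the off-diagonal part of the true-score variance is the same as above.
True-score variance = [1.1²·12.1²·0.79 + 0.3²·3.9²·0.95 + 1.8²·2.9²·0.79 + 20.9²·0.63] + 333.47 = 437.97 + 333.47 = 771.441.
Reliability = 771.441 / 976.054 = 0.790.

0.790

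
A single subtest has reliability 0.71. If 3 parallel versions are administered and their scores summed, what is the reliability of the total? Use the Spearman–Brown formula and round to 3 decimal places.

0.880

ρ_k = kρ / (1 + (k−1)ρ) = 3·0.71 / (1 + 2·0.71) = 2.130 / 2.420 = 0.880.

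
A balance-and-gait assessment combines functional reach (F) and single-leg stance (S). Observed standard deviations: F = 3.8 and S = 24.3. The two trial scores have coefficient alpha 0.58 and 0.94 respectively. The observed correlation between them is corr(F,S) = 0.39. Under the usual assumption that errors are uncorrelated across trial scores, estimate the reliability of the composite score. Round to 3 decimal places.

Var(F+S) = 3.8² + 24.3² + 2·[3.8·24.3·0.39] = 604.93 + 72.0252 = 676.955.
With uncorrelated errors the cross-covariances are all true-score covariance, so they carry over unchanged; only the diagonal terms shrink to ρᵢσᵢ².
True-score variance = [3.8²·0.58 + 24.3²·0.94] + 72.0252 = 563.436 + 72.0252 = 635.461.
Reliability = 635.461 / 676.955 = 0.939.

0.939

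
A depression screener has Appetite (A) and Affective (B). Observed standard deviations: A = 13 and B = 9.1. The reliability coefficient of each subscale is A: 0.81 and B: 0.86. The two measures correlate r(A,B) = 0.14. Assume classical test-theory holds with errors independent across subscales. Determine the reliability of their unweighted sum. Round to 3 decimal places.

Var(A+B) = 13² + 9.1² + 2·[13·9.1·0.14] = 251.81 + 33.124 = 284.934.
Because errors are independent across components, Cov(Tᵢ,Tⱼ) = Cov(Xᵢ,Xⱼ); the off-diagonal part of the true-score variance is the same as above.
True-score variance = [13²·0.81 + 9.1²·0.86] + 33.124 = 208.107 + 33.124 = 241.231.
Reliability = 241.231 / 284.934 = 0.847.

0.847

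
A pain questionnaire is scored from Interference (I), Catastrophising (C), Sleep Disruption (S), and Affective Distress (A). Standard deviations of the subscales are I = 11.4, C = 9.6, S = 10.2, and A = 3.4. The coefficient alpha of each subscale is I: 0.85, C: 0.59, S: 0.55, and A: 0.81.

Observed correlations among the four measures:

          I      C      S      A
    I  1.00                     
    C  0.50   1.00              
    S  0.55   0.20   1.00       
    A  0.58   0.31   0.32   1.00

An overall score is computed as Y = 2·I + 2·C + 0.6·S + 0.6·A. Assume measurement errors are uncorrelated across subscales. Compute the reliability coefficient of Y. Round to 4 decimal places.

0.8509

Var(Y) = 2²·11.4² + 2²·9.6² + 0.6²·10.2² + 0.6²·3.4² + 2·[4·11.4·9.6·0.50 + 1.2·11.4·10.2·0.55 + 1.2·11.4·3.4·0.58 + 1.2·9.6·10.2·0.20 + 1.2·9.6·3.4·0.31 + 0.36·10.2·3.4·0.32] = 930.096 + 724.48 = 1654.58.
Under uncorrelated errors the observed covariances equal the true-score covariances, so only the own-variance terms attenuate.
True-score variance = [2²·11.4²·0.85 + 2²·9.6²·0.59 + 0.6²·10.2²·0.55 + 0.6²·3.4²·0.81] + 724.48 = 683.332 + 724.48 = 1407.81.
Reliability = 1407.81 / 1654.58 = 0.8509.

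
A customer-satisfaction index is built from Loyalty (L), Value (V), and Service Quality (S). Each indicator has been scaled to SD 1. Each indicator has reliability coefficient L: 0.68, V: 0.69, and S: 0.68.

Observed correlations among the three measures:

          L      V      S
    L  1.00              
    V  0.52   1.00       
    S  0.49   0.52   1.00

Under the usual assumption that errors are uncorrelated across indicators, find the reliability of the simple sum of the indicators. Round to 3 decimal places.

Var(L+V+S) = 3 + 2·[0.52 + 0.49 + 0.52] = 3 + 3.06 = 6.06.
Under uncorrelated errors the observed covariances equal the true-score covariances, so only the own-variance terms attenuate.
True-score variance = [0.68 + 0.69 + 0.68] + 3.06 = 2.05 + 3.06 = 5.11.
Reliability = 5.11 / 6.06 = 0.843.

0.843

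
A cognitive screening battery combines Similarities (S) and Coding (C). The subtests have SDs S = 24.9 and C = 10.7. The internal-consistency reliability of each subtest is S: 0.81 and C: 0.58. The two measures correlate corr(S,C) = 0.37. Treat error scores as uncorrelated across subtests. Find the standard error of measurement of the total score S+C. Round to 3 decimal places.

12.880

Var(total) = 734.5 + 197.158 = 931.658.
True-score variance = 568.612 + 197.158 = 765.77, so reliability = 0.8219.
Error variance = 931.658 − 765.77 = 165.888; SEM = √165.888 = 12.880.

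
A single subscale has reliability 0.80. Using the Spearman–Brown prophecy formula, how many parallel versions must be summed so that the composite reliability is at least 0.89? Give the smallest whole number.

3

k ≥ ρ*(1−ρ₁)/(ρ₁(1−ρ*)) = 0.89·0.20 / (0.80·0.11) = 2.023.
Smallest integer k = 3.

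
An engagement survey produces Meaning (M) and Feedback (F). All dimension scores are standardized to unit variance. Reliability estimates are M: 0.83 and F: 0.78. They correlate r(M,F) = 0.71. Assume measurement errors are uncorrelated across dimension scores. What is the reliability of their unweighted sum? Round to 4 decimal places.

0.8860

Var(M+F) = 2 + 2·[0.71] = 2 + 1.42 = 3.42.
Because errors are independent across components, Cov(Tᵢ,Tⱼ) = Cov(Xᵢ,Xⱼ); the off-diagonal part of the true-score variance is the same as above.
True-score variance = [0.83 + 0.78] + 1.42 = 1.61 + 1.42 = 3.03.
Reliability = 3.03 / 3.42 = 0.8860.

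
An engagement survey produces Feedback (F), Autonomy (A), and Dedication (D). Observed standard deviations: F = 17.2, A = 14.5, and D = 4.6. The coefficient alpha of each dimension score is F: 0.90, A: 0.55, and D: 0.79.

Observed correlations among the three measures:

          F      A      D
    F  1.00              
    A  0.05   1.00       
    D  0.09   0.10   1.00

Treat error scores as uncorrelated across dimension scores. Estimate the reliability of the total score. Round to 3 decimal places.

0.778

Var(F+A+D) = 17.2² + 14.5² + 4.6² + 2·[17.2·14.5·0.05 + 17.2·4.6·0.09 + 14.5·4.6·0.10] = 527.25 + 52.5216 = 579.772.
Under uncorrelated errors the observed covariances equal the true-score covariances, so only the own-variance terms attenuate.
True-score variance = [17.2²·0.90 + 14.5²·0.55 + 4.6²·0.79] + 52.5216 = 398.61 + 52.5216 = 451.131.
Reliability = 451.131 / 579.772 = 0.778.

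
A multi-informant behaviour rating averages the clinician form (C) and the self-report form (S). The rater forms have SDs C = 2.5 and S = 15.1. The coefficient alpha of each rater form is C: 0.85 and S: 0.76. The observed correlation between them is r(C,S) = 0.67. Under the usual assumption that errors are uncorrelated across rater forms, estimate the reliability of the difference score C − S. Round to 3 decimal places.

0.697

Var(C−S) = 2.5² + 15.1² − 2·2.5·15.1·0.67 = 234.26 − 50.585 = 183.675.
With uncorrelated errors the cross-covariances are all true-score covariance, so they carry over unchanged; only the diagonal terms shrink to ρᵢσᵢ².
True-score variance = [2.5²·0.85 + 15.1²·0.76] − 50.585 = 178.6 − 50.585 = 128.015.
Reliability = 128.015 / 183.675 = 0.697.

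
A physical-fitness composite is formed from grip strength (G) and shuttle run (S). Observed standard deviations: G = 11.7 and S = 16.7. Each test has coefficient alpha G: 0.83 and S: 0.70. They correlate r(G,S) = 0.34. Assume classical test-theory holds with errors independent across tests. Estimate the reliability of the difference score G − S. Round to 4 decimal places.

Var(G−S) = 11.7² + 16.7² − 2·11.7·16.7·0.34 = 415.78 − 132.865 = 282.915.
Because errors are independent across components, Cov(Tᵢ,Tⱼ) = Cov(Xᵢ,Xⱼ); the off-diagonal part of the true-score variance is the same as above.
True-score variance = [11.7²·0.83 + 16.7²·0.70] − 132.865 = 308.842 − 132.865 = 175.976.
Reliability = 175.976 / 282.915 = 0.6220.

0.6220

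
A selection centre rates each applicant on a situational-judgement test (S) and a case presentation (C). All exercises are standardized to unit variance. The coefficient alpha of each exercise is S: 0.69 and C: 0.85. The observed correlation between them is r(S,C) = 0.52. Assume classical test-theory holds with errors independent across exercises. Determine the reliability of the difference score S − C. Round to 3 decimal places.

0.521

Var(S−C) = 1 + 1 − 2·0.52 = 2 − 1.04 = 0.96.
Under uncorrelated errors the observed covariances equal the true-score covariances, so only the own-variance terms attenuate.
True-score variance = [0.69 + 0.85] − 1.04 = 1.54 − 1.04 = 0.5.
Reliability = 0.5 / 0.96 = 0.521.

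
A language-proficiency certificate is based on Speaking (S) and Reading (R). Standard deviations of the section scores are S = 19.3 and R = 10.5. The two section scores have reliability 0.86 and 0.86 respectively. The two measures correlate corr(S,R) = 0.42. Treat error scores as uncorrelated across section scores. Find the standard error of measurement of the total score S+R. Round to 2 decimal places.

8.22

Var(total) = 482.74 + 170.226 = 652.966.
True-score variance = 415.156 + 170.226 = 585.382, so reliability = 0.8965.
Error variance = 652.966 − 585.382 = 67.5836; SEM = √67.5836 = 8.22.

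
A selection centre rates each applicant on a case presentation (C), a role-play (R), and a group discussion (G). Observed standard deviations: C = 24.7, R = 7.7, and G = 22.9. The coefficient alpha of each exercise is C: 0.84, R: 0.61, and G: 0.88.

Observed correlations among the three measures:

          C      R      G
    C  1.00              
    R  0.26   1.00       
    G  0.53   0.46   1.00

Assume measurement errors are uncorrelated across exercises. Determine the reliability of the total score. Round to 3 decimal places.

Var(C+R+G) = 24.7² + 7.7² + 22.9² + 2·[24.7·7.7·0.26 + 24.7·22.9·0.53 + 7.7·22.9·0.46] = 1193.79 + 860.69 = 2054.48.
With uncorrelated errors the cross-covariances are all true-score covariance, so they carry over unchanged; only the diagonal terms shrink to ρᵢσᵢ².
True-score variance = [24.7²·0.84 + 7.7²·0.61 + 22.9²·0.88] + 860.69 = 1010.12 + 860.69 = 1870.81.
Reliability = 1870.81 / 2054.48 = 0.911.

0.911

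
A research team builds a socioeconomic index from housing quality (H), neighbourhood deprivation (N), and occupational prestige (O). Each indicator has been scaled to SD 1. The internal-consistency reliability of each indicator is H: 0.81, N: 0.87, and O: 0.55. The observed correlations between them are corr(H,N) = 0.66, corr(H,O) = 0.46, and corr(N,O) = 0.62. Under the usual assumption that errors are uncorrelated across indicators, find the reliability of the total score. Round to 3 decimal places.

Var(H+N+O) = 3 + 2·[0.66 + 0.46 + 0.62] = 3 + 3.48 = 6.48.
Because errors are independent across components, Cov(Tᵢ,Tⱼ) = Cov(Xᵢ,Xⱼ); the off-diagonal part of the true-score variance is the same as above.
True-score variance = [0.81 + 0.87 + 0.55] + 3.48 = 2.23 + 3.48 = 5.71.
Reliability = 5.71 / 6.48 = 0.881.

0.881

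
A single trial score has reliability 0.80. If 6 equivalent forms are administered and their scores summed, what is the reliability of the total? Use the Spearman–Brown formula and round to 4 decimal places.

0.9600

ρ_k = kρ / (1 + (k−1)ρ) = 6·0.80 / (1 + 5·0.80) = 4.800 / 5.000 = 0.9600.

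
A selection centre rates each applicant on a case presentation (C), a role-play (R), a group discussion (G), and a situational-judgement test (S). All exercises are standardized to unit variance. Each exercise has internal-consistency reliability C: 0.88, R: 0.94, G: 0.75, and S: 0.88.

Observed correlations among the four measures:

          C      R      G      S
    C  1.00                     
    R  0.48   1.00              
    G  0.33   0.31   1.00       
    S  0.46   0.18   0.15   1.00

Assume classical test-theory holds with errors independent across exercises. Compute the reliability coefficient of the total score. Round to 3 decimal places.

Var(C+R+G+S) = 4 + 2·[0.48 + 0.33 + 0.46 + 0.31 + 0.18 + 0.15] = 4 + 3.82 = 7.82.
Under uncorrelated errors the observed covariances equal the true-score covariances, so only the own-variance terms attenuate.
True-score variance = [0.88 + 0.94 + 0.75 + 0.88] + 3.82 = 3.45 + 3.82 = 7.27.
Reliability = 7.27 / 7.82 = 0.930.

0.930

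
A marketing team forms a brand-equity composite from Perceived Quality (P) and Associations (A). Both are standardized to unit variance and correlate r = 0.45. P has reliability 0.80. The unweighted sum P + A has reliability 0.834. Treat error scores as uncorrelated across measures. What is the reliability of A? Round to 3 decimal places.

0.719

Var(P+A) = 2 + 2·0.45 = 2.900.
True-score variance = ρ_P + ρ_A + 2·0.45, so 0.834 = (0.80 + ρ_A + 0.90) / 2.900.
ρ_A = 0.834·2.900 − 0.80 − 0.90 = 0.719.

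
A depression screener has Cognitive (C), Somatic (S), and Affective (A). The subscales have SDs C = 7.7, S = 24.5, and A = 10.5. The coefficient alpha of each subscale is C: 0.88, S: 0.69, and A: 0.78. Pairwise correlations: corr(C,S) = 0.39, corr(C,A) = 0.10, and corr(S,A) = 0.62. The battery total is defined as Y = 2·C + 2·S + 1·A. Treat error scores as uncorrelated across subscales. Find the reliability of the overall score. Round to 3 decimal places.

0.801

Var(Y) = 2²·7.7² + 2²·24.5² + 10.5² + 2·[4·7.7·24.5·0.39 + 2·7.7·10.5·0.10 + 2·24.5·10.5·0.62] = 2748.41 + 1258.91 = 4007.32.
With uncorrelated errors the cross-covariances are all true-score covariance, so they carry over unchanged; only the diagonal terms shrink to ρᵢσᵢ².
True-score variance = [2²·7.7²·0.88 + 2²·24.5²·0.69 + 10.5²·0.78] + 1258.91 = 1951.39 + 1258.91 = 3210.29.
Reliability = 3210.29 / 4007.32 = 0.801.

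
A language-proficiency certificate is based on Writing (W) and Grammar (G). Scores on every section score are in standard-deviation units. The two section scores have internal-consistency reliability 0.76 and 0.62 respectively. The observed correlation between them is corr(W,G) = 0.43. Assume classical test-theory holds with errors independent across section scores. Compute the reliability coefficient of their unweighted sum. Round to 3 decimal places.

Var(W+G) = 2 + 2·[0.43] = 2 + 0.86 = 2.86.
Under uncorrelated errors the observed covariances equal the true-score covariances, so only the own-variance terms attenuate.
True-score variance = [0.76 + 0.62] + 0.86 = 1.38 + 0.86 = 2.24.
Reliability = 2.24 / 2.86 = 0.783.

0.783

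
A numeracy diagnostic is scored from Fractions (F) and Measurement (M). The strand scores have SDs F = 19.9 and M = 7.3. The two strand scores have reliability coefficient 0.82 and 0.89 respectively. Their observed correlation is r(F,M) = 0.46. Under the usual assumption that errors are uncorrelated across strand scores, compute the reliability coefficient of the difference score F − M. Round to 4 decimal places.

Var(F−M) = 19.9² + 7.3² − 2·19.9·7.3·0.46 = 449.3 − 133.648 = 315.652.
Under uncorrelated errors the observed covariances equal the true-score covariances, so only the own-variance terms attenuate.
True-score variance = [19.9²·0.82 + 7.3²·0.89] − 133.648 = 372.156 − 133.648 = 238.508.
Reliability = 238.508 / 315.652 = 0.7556.

0.7556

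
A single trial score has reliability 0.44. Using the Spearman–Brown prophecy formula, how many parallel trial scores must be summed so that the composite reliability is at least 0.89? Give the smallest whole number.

11

k ≥ ρ*(1−ρ₁)/(ρ₁(1−ρ*)) = 0.89·0.56 / (0.44·0.11) = 10.298.
Smallest integer k = 11.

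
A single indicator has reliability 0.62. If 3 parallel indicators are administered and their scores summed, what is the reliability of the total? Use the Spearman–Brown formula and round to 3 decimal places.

ρ_k = kρ / (1 + (k−1)ρ) = 3·0.62 / (1 + 2·0.62) = 1.860 / 2.240 = 0.830.

0.830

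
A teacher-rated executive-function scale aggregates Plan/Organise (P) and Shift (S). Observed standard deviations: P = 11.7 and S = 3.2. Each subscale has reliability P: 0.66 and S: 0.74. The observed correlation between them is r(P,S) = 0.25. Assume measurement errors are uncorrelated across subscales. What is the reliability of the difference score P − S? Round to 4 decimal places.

Var(P−S) = 11.7² + 3.2² − 2·11.7·3.2·0.25 = 147.13 − 18.72 = 128.41.
With uncorrelated errors the cross-covariances are all true-score covariance, so they carry over unchanged; only the diagonal terms shrink to ρᵢσᵢ².
True-score variance = [11.7²·0.66 + 3.2²·0.74] − 18.72 = 97.925 − 18.72 = 79.205.
Reliability = 79.205 / 128.41 = 0.6168.

0.6168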